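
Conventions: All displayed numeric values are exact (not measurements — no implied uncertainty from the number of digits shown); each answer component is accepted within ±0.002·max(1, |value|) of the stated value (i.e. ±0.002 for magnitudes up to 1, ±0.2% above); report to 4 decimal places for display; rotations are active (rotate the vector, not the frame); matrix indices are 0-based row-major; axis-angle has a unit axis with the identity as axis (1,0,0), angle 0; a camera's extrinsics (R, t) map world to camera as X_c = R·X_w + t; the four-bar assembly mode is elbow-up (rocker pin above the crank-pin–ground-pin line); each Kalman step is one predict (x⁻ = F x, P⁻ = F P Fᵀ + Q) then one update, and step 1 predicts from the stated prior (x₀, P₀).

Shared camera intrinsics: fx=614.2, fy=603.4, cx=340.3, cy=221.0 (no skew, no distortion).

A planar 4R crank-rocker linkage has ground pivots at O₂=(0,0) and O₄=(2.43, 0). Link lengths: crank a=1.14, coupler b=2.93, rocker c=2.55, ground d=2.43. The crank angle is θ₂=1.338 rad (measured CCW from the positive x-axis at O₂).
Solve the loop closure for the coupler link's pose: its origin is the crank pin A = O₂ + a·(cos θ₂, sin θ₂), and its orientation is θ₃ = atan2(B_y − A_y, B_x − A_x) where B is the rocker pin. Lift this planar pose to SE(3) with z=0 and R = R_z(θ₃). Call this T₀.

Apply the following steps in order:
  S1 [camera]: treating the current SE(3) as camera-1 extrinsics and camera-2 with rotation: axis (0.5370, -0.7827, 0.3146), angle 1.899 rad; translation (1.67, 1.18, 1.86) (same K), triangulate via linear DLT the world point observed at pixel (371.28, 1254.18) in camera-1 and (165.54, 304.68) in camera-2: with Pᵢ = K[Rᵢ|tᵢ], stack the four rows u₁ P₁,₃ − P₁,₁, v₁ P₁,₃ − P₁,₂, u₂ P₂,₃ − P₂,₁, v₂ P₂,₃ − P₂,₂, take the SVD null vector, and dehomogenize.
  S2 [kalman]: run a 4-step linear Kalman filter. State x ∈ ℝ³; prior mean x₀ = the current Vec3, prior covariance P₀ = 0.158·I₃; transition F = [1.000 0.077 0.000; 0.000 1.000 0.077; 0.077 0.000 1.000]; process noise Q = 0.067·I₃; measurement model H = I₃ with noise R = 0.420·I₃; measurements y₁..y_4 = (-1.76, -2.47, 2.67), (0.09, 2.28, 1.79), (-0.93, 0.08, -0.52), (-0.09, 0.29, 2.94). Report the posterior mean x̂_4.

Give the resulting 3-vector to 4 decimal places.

result = (-0.1626, 0.7333, 1.6936)

source (fourbar_fk): coupler pose = R=[0.8768 -0.4808 0.0000; 0.4808 0.8768 0.0000; 0.0000 0.0000 1.0000], t=(0.2630, 1.1092, 0.0000)
after S1 (triangulate): (0.7873, 1.7950, 1.7881)
after S2 (kf_track): (-0.1626, 0.7333, 1.6936)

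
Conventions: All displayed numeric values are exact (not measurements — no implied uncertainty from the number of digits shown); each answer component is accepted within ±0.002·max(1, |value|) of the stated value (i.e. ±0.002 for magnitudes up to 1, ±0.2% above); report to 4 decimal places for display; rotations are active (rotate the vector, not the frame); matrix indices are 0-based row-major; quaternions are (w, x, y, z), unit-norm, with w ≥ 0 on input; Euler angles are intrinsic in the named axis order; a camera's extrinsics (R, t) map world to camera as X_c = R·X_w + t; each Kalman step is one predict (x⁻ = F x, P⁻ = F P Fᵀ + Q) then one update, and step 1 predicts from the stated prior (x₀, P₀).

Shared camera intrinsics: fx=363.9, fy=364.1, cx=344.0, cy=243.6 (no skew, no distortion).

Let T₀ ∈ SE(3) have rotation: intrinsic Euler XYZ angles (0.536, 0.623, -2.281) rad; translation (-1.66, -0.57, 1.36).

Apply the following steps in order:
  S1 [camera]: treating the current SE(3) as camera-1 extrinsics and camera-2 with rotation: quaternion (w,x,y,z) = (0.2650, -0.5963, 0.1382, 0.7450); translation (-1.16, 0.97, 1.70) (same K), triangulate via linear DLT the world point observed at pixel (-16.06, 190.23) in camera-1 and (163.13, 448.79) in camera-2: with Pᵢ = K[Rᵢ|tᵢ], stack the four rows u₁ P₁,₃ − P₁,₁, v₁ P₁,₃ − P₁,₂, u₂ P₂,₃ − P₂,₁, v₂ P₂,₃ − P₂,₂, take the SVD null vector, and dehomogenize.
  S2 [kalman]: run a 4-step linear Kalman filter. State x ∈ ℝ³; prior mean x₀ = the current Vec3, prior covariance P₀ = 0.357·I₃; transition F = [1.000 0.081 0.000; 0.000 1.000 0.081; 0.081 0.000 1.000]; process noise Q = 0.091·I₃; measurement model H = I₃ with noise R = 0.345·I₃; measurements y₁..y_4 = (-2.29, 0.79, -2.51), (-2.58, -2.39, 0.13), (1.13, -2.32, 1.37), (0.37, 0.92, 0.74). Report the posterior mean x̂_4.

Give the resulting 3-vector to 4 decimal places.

after S1 (triangulate): (-0.3222, -0.2725, 0.0785)
after S2 (kf_track): (-0.2797, -0.4713, 0.3489)

result = (-0.2797, -0.4713, 0.3489)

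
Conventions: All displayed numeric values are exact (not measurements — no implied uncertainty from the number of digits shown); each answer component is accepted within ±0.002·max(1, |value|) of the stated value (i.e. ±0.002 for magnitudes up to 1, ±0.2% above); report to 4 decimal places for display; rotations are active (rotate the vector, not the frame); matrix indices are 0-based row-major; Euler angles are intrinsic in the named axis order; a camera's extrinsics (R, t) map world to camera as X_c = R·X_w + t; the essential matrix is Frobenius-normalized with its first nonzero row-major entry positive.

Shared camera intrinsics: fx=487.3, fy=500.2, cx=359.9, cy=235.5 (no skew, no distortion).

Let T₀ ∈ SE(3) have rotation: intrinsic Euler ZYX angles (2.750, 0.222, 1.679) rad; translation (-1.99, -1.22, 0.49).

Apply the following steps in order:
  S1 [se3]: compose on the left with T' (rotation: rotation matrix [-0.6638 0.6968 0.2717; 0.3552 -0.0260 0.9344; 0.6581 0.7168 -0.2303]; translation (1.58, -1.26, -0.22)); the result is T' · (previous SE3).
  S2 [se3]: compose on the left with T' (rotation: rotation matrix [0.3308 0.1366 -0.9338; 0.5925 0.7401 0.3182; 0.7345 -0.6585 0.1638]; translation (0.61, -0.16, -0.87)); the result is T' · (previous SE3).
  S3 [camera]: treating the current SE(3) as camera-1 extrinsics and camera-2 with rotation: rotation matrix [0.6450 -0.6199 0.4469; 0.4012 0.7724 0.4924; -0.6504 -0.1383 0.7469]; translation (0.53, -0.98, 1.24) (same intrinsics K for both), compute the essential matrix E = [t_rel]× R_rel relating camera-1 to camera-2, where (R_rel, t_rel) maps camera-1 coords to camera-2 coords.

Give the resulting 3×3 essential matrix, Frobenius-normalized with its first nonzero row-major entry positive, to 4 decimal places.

matrix = [0.0584 -0.6710 -0.2105; -0.1903 -0.2224 0.6171; -0.0550 -0.0156 0.1796]

after S1 (compose_se3): R=[0.7981 0.4982 0.3389; -0.5357 0.8442 0.0205; -0.2758 -0.1979 0.9406], t=(2.1841, -1.4774, -2.5171)
after S2 (compose_se3): R=[0.4484 0.4649 -0.7634; -0.0113 0.8570 0.5153; 0.8938 -0.2224 0.3895], t=(3.4809, -0.7601, 1.2947)
after S3 (essential): [0.0584 -0.6710 -0.2105; -0.1903 -0.2224 0.6171; -0.0550 -0.0156 0.1796]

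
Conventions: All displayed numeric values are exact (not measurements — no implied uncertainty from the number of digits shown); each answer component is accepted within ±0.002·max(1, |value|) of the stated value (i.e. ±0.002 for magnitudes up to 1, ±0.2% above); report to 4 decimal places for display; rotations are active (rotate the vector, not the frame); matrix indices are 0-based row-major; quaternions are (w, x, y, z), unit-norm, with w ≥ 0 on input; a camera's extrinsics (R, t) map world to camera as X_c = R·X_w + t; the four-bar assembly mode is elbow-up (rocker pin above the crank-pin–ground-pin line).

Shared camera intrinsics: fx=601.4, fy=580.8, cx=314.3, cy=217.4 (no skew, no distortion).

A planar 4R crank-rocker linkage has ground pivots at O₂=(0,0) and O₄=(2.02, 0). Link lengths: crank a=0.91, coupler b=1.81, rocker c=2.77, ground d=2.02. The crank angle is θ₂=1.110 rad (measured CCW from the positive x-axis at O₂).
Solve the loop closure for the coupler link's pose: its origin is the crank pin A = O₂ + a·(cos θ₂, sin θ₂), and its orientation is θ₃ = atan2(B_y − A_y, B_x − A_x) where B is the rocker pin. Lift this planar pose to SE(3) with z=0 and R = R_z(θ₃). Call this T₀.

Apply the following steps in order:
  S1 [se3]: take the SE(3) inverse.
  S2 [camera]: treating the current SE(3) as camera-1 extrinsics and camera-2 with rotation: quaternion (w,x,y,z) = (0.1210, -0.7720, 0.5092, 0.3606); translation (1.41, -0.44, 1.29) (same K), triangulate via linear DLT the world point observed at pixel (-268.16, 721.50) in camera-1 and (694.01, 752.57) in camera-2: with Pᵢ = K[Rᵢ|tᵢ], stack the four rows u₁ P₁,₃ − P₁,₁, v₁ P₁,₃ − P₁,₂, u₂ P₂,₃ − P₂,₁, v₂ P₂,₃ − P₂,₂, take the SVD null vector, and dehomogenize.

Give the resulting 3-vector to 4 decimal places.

source (fourbar_fk): coupler pose = R=[0.2907 -0.9568 0.0000; 0.9568 0.2907 0.0000; 0.0000 0.0000 1.0000], t=(0.4046, 0.8151, 0.0000)
after S1 (invert_se3): R=[0.2907 0.9568 0.0000; -0.9568 0.2907 -0.0000; 0.0000 0.0000 1.0000], t=(-0.8975, 0.1502, 0.0000)
after S2 (triangulate): (-1.0043, -0.0393, 1.2670)

result = (-1.0043, -0.0393, 1.2670)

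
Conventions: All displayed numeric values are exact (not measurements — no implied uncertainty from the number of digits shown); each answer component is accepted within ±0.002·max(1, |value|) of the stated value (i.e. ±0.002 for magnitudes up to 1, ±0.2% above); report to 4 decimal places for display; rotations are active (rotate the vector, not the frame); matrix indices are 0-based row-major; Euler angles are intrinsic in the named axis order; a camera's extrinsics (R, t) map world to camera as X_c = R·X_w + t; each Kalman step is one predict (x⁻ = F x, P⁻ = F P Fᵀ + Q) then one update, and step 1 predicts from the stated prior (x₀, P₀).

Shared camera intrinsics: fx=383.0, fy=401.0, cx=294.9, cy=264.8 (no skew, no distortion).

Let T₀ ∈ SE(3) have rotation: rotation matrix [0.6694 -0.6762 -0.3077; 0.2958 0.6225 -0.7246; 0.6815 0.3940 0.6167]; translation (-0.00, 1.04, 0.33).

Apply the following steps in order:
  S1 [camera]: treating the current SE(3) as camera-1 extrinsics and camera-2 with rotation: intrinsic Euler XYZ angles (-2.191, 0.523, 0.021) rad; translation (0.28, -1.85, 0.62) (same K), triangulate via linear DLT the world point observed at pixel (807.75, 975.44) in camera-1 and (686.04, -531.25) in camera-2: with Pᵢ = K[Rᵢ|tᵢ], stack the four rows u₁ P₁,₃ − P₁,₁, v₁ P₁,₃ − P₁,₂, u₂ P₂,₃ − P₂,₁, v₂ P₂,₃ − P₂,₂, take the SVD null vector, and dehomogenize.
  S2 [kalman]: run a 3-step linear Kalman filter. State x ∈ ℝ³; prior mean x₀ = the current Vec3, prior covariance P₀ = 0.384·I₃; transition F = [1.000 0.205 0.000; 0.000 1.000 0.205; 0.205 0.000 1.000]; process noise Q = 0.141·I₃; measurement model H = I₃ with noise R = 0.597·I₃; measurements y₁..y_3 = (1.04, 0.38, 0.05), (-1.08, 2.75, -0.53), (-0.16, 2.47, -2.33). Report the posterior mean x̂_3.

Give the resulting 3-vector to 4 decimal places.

after S1 (triangulate): (1.9741, -0.0718, -0.7371)
after S2 (kf_track): (0.3509, 1.4336, -0.9165)

result = (0.3509, 1.4336, -0.9165)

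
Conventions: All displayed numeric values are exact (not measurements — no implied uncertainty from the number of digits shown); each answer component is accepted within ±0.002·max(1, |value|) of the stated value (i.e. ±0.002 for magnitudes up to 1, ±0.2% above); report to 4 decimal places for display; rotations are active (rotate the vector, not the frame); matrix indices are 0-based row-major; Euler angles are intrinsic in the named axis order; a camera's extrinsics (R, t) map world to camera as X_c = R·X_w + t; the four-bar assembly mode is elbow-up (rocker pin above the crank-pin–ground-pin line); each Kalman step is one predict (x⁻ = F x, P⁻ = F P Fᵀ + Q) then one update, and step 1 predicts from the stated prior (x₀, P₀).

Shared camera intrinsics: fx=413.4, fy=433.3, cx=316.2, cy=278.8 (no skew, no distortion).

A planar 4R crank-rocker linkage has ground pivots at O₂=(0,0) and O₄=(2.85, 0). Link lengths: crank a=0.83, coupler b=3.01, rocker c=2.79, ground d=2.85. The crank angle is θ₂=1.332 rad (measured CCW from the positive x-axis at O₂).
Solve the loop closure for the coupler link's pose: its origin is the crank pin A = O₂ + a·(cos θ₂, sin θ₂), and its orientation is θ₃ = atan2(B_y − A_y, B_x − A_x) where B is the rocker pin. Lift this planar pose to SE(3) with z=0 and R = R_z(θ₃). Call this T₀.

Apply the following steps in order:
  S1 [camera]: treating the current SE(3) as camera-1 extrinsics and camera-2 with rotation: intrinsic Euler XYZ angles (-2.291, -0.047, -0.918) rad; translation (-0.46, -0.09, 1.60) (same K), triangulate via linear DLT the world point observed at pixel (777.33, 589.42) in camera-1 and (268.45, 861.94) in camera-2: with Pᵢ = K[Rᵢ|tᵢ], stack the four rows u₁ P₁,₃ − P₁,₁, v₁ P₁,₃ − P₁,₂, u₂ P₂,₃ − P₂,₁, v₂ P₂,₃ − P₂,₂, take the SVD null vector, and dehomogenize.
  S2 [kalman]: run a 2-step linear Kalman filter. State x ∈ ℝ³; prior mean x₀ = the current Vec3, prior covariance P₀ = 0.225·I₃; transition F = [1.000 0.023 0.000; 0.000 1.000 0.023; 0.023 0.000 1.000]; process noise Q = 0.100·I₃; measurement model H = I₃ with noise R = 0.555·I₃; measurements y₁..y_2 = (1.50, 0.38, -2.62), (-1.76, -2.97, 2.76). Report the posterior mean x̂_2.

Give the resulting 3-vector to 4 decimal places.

result = (0.3639, -1.2840, 1.0698)

source (fourbar_fk): coupler pose = R=[0.7592 -0.6509 0.0000; 0.6509 0.7592 0.0000; 0.0000 0.0000 1.0000], t=(0.1963, 0.8064, 0.0000)
after S1 (triangulate): (1.6008, -0.7993, 1.7319)
after S2 (kf_track): (0.3639, -1.2840, 1.0698)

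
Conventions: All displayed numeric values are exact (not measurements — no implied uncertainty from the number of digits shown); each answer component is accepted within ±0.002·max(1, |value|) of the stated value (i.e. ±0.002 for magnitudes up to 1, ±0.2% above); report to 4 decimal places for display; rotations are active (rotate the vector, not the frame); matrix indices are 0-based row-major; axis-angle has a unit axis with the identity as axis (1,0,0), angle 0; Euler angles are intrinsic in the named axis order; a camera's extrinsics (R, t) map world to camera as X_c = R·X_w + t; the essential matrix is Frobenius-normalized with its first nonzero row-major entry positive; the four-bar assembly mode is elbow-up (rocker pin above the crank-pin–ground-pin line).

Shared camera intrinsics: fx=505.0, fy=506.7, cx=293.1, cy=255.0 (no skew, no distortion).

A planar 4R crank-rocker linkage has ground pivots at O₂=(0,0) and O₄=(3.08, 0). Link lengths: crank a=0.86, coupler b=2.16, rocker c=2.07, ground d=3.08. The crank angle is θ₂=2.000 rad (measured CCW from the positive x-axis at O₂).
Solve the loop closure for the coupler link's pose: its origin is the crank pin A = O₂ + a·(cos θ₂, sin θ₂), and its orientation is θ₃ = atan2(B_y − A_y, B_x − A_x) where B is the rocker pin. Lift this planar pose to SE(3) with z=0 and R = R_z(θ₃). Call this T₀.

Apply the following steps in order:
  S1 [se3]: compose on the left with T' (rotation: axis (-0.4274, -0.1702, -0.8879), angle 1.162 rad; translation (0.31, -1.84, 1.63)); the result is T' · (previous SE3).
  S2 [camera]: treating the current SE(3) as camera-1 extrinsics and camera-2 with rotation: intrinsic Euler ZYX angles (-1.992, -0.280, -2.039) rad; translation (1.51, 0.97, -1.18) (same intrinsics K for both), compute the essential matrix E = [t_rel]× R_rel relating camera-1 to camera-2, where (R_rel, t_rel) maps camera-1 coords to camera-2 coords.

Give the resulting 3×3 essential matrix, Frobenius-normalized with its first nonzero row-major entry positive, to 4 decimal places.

matrix = [0.4881 0.3775 0.2317; -0.3268 -0.1306 0.3299; -0.1076 0.0712 0.5624]

source (fourbar_fk): coupler pose = R=[0.9401 -0.3408 0.0000; 0.3408 0.9401 0.0000; 0.0000 0.0000 1.0000], t=(-0.3579, 0.7820, 0.0000)
after S1 (compose_se3): R=[0.7698 0.6342 0.0725; -0.5833 0.6528 0.4832; 0.2592 -0.4143 0.8725], t=(0.7997, -1.2396, 1.2568)
after S2 (essential): [0.4881 0.3775 0.2317; -0.3268 -0.1306 0.3299; -0.1076 0.0712 0.5624]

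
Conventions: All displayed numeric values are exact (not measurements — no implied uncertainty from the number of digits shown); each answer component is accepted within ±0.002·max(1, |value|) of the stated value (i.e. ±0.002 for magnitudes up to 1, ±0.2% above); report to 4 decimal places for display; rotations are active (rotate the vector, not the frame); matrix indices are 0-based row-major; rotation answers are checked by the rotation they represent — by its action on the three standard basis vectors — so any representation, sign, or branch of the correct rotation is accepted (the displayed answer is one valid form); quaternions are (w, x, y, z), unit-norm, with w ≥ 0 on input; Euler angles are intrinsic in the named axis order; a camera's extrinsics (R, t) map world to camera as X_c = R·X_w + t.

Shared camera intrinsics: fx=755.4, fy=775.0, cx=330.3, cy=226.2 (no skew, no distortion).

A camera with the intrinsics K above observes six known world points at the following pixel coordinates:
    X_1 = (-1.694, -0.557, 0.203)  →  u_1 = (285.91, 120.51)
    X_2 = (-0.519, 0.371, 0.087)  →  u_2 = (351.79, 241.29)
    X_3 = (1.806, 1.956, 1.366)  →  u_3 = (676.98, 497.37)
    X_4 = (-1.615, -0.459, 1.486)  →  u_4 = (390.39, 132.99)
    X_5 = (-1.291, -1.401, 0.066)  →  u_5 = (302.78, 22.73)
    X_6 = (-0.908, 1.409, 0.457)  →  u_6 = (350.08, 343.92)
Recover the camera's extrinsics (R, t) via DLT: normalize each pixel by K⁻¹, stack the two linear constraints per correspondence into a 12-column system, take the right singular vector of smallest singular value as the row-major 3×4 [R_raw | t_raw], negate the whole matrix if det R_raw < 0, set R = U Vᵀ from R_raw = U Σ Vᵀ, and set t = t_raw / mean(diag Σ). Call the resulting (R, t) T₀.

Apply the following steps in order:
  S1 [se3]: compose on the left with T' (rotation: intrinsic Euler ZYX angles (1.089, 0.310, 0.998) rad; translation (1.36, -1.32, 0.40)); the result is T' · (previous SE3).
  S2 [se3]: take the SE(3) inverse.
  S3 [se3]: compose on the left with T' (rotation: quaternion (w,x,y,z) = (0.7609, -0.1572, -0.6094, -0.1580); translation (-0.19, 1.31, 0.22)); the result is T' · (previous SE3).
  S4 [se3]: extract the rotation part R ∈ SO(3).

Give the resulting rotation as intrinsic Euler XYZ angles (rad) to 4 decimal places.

source (pnp_recover): camera pose = R=[0.6214 -0.0423 0.7823; 0.1490 0.9867 -0.0650; -0.7692 0.1570 0.6195], t=(0.4499, -0.1599, 5.8091)
after S1 (compose_se3): R=[-0.4114 -0.2464 0.8775; 0.7826 0.3981 0.4787; -0.4673 0.8836 0.0290], t=(6.3875, -2.4278, 3.1331)
after S2 (invert_se3): R=[-0.4114 0.7826 -0.4673; -0.2464 0.3981 0.8836; 0.8775 0.4787 0.0290], t=(5.9918, -0.2281, -4.5341)
after S3 (compose_se3): R=[-0.9620 -0.0859 0.2594; 0.1771 0.5270 0.8312; -0.2081 0.8455 -0.4918], t=(4.9334, -1.1459, 5.1425)
after S4 (rot_of_se3): [-0.9620 -0.0859 0.2594; 0.1771 0.5270 0.8312; -0.2081 0.8455 -0.4918]

rotation (euler_xyz) = (-2.1050, 0.2624, 3.0526)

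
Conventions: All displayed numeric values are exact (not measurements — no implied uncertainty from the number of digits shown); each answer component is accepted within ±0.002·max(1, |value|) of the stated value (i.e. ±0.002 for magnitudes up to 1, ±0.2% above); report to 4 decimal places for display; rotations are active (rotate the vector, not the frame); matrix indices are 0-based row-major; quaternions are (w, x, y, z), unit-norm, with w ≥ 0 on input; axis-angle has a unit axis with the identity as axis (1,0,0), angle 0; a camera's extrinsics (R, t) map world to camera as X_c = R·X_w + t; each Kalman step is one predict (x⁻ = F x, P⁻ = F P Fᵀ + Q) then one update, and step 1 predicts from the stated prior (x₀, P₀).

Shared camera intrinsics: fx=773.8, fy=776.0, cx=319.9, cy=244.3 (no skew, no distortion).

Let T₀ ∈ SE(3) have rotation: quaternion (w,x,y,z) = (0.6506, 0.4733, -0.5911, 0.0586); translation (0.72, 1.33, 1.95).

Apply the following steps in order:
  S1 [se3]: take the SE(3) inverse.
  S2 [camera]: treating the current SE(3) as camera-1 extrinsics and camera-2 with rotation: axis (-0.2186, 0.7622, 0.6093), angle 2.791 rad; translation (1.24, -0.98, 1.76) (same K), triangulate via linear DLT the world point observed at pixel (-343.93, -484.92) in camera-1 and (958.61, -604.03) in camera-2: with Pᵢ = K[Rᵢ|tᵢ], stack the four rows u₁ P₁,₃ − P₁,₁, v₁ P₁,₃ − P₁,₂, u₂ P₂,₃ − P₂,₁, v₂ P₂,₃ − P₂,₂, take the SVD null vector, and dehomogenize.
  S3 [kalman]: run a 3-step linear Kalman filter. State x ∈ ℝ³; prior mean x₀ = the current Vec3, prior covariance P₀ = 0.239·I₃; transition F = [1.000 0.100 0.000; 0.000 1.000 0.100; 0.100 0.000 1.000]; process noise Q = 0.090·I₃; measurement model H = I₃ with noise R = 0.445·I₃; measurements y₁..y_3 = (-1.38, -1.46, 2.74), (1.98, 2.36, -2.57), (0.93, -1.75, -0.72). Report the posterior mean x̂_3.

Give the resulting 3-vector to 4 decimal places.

after S1 (invert_se3): R=[0.2944 -0.4832 0.8245; -0.6357 0.5452 0.5465; -0.7136 -0.6850 -0.1467], t=(-1.1771, -1.3331, 1.7109)
after S2 (triangulate): (-0.0454, -0.2947, -0.8884)
after S3 (kf_track): (0.5414, -0.3955, -0.6150)

result = (0.5414, -0.3955, -0.6150)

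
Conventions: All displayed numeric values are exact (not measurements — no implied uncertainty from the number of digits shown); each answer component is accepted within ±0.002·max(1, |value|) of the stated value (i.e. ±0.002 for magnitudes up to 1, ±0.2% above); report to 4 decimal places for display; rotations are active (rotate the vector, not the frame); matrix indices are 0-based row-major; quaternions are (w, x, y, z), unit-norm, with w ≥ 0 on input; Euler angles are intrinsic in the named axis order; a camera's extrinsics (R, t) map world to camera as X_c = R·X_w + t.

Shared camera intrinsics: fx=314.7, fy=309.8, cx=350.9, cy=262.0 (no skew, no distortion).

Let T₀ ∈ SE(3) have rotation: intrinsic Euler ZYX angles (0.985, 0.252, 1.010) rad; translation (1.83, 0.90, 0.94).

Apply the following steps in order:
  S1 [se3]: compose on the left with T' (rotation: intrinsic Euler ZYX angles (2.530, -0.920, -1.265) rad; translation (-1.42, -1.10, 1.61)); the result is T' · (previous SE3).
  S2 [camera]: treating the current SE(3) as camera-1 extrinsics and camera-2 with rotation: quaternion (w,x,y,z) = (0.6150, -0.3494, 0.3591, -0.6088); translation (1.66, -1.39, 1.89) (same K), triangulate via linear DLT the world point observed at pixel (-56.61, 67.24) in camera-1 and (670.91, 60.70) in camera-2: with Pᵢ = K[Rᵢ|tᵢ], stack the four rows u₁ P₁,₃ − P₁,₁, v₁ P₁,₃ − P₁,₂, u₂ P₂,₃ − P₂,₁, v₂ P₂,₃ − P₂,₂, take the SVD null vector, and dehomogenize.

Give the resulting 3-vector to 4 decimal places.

result = (-0.3881, 0.2649, -0.2684)

after S1 (compose_se3): R=[-0.8187 -0.4995 -0.2834; 0.5678 -0.7777 -0.2697; -0.0857 -0.3817 0.9203], t=(-3.3727, -1.1564, 2.7174)
after S2 (triangulate): (-0.3881, 0.2649, -0.2684)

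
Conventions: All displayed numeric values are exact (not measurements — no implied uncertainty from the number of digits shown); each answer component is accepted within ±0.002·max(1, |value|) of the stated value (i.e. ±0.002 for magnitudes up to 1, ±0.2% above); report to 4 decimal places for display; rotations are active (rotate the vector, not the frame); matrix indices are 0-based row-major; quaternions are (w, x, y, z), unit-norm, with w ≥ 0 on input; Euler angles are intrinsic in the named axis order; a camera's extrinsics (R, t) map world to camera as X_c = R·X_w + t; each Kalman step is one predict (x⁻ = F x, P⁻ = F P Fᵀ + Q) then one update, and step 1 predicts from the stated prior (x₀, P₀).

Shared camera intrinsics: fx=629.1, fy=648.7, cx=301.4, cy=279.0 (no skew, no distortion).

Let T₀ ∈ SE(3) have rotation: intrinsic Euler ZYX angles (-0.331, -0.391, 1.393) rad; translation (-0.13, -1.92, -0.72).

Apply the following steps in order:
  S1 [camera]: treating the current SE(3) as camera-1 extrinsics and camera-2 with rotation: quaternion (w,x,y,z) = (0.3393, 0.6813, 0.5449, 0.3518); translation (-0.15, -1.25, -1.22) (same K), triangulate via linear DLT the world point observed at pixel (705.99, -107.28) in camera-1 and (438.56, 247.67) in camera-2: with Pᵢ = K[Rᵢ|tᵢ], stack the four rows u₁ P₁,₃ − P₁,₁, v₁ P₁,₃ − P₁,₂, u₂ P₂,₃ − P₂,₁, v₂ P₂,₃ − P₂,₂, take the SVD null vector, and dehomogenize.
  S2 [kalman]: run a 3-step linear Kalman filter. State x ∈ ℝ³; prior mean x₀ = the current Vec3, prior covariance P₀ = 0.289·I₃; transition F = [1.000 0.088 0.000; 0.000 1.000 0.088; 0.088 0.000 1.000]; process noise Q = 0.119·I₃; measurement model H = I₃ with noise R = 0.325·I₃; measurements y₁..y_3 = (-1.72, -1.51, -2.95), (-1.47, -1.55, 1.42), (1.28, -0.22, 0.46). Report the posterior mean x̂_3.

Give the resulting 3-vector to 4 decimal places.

after S1 (triangulate): (1.4949, 1.9917, -0.9901)
after S2 (kf_track): (0.1296, -0.5240, -0.0363)

result = (0.1296, -0.5240, -0.0363)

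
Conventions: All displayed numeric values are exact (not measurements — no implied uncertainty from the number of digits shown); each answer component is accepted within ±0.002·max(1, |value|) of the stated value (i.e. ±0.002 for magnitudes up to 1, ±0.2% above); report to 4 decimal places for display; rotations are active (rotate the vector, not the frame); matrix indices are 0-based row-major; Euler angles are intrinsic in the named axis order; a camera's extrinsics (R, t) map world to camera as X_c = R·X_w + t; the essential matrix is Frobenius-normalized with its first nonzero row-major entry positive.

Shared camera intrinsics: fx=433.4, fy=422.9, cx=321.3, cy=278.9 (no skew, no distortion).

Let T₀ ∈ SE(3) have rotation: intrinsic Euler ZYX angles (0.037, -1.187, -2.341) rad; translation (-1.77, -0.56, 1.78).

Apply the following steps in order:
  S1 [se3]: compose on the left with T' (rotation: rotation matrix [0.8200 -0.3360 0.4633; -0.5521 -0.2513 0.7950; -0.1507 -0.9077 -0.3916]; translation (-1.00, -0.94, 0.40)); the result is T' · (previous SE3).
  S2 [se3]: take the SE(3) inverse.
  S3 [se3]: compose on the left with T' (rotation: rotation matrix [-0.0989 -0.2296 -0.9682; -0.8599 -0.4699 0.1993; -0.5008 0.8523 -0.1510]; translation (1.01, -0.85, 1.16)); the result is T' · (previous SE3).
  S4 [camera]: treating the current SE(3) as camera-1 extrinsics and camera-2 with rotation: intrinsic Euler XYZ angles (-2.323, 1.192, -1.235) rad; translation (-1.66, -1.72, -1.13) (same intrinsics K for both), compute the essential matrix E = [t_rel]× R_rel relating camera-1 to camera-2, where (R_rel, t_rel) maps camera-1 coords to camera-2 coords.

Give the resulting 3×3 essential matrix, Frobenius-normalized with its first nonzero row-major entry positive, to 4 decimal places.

after S1 (compose_se3): R=[0.7318 0.6675 0.1375; 0.5271 -0.4264 -0.7351; -0.4321 0.6104 -0.6639], t=(-1.4386, 1.5931, 0.4780)
after S2 (invert_se3): R=[0.7318 0.5271 -0.4321; 0.6675 -0.4264 0.6104; 0.1375 -0.7351 -0.6639], t=(0.4196, 1.3479, 1.6862)
after S3 (compose_se3): R=[-0.3588 0.7575 0.5454; -0.9156 -0.3993 -0.0476; 0.1817 -0.5164 0.8368], t=(-0.9736, -1.5082, 1.8441)
after S4 (essential): [0.1115 -0.4846 -0.3619; 0.2979 0.2387 0.2791; -0.6127 0.1367 -0.0640]

matrix = [0.1115 -0.4846 -0.3619; 0.2979 0.2387 0.2791; -0.6127 0.1367 -0.0640]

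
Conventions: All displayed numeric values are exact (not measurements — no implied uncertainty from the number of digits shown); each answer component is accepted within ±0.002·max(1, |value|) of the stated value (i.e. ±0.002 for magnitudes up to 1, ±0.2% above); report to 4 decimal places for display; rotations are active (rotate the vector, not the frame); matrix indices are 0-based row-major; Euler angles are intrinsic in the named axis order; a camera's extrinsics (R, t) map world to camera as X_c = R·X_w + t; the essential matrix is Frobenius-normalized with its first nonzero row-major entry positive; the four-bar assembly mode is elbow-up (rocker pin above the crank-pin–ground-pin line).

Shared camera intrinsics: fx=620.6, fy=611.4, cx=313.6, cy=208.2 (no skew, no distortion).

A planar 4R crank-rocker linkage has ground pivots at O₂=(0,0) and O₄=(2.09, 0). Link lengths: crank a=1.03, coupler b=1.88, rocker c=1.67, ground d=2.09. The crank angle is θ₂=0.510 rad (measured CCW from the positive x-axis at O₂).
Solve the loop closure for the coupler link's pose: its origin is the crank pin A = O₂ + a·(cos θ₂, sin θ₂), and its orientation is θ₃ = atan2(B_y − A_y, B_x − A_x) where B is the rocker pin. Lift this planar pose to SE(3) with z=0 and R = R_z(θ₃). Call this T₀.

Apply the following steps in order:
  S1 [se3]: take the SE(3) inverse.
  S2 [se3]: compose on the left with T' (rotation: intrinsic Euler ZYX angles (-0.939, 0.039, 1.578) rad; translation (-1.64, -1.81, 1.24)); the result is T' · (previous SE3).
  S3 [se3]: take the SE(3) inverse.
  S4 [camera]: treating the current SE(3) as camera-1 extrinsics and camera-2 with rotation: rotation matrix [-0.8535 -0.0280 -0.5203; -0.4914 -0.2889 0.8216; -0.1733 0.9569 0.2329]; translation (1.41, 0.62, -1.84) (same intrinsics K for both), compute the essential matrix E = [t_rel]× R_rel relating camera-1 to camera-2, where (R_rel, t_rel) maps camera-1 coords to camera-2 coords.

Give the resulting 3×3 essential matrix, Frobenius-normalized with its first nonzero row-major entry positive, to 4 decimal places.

source (fourbar_fk): coupler pose = R=[0.7955 -0.6060 0.0000; 0.6060 0.7955 0.0000; 0.0000 0.0000 1.0000], t=(0.8989, 0.5028, 0.0000)
after S1 (invert_se3): R=[0.7955 0.6060 0.0000; -0.6060 0.7955 0.0000; 0.0000 0.0000 1.0000], t=(-1.0198, 0.1447, 0.0000)
after S2 (compose_se3): R=[0.4590 0.3713 -0.8071; -0.6198 -0.5170 -0.5904; -0.6365 0.7713 -0.0072], t=(-2.2393, -0.9929, 1.4244)
after S3 (invert_se3): R=[0.4590 -0.6198 -0.6365; 0.3713 -0.5170 0.7713; -0.8071 -0.5904 -0.0072], t=(1.3191, -0.7804, -2.3833)
after S4 (essential): [0.5818 -0.0058 0.0298; -0.3427 -0.3759 0.0546; 0.2070 -0.5842 0.1213]

matrix = [0.5818 -0.0058 0.0298; -0.3427 -0.3759 0.0546; 0.2070 -0.5842 0.1213]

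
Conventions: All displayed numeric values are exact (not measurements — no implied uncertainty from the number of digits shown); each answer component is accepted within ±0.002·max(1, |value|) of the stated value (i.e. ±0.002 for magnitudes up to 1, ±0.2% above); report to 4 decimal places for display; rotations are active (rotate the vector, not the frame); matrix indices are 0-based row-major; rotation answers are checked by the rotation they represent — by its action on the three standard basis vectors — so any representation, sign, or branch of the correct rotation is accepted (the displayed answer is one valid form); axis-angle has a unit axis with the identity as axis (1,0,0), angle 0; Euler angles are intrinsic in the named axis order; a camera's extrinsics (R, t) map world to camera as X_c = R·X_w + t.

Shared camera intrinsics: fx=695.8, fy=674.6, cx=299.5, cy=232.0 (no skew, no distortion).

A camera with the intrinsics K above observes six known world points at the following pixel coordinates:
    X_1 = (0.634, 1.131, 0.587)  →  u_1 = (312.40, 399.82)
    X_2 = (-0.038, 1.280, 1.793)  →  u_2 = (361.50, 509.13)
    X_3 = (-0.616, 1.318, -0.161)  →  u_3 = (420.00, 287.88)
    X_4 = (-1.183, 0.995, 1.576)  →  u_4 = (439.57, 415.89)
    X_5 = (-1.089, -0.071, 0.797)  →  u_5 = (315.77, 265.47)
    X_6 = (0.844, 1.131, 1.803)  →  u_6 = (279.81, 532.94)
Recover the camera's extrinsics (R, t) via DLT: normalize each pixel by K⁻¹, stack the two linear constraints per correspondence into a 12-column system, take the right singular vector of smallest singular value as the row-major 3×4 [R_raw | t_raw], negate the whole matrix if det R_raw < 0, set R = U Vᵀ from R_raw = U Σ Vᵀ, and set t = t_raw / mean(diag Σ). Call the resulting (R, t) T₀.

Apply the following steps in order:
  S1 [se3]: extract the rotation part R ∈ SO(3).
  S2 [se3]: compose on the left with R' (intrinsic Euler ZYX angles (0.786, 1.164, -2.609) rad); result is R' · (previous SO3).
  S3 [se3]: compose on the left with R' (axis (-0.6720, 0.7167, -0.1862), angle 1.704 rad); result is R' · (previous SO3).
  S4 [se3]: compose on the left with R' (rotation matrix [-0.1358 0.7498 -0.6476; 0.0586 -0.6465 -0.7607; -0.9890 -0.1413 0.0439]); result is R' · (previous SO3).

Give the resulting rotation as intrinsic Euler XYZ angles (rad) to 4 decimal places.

source (pnp_recover): camera pose = R=[-0.5756 0.8069 -0.1326; 0.5336 0.4934 0.6869; 0.6197 0.3246 -0.7146], t=(-0.3500, 0.3100, 6.1295)
after S1 (rot_of_se3): [-0.5756 0.8069 -0.1326; 0.5336 0.4934 0.6869; 0.6197 0.3246 -0.7146]
after S2 (compose_so3): [-0.5807 0.0657 0.8115; -0.7866 -0.3025 -0.5383; 0.2102 -0.9509 0.2273]
after S3 (compose_so3): [0.2431 -0.6762 0.6955; 0.1789 -0.6734 -0.7173; 0.9534 0.2988 -0.0427]
after S4 (compose_so3): [-0.5163 -0.6066 -0.6046; -0.8266 0.1685 0.5369; -0.2239 0.7770 -0.5884]

rotation (euler_xyz) = (-2.4019, -0.6492, 2.2760)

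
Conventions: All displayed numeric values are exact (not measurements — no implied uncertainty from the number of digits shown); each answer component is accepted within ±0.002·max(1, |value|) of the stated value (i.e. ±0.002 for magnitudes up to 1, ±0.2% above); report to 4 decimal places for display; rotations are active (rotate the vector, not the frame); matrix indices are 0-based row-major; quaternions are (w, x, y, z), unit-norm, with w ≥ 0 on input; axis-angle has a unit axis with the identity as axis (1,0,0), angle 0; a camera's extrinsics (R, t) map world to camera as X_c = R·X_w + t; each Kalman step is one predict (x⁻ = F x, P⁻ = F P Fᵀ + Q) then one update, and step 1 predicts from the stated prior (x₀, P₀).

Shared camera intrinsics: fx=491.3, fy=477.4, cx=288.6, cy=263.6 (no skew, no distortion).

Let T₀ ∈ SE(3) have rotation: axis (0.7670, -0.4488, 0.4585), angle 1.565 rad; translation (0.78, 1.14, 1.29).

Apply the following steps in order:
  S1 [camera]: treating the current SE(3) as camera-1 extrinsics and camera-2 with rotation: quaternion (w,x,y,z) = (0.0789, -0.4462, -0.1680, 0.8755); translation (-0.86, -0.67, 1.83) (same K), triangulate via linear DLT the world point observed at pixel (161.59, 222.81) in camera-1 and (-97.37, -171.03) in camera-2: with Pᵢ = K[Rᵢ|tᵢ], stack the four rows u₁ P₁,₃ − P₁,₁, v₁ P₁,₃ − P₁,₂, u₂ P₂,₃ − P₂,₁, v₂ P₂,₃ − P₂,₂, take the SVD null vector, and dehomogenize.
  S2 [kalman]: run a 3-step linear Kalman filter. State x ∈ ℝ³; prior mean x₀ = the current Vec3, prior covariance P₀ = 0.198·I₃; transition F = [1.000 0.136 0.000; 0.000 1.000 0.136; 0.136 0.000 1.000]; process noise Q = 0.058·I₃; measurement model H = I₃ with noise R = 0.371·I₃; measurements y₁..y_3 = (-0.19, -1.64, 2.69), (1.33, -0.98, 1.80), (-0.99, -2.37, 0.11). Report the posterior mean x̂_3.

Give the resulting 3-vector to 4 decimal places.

result = (-0.2860, -0.7684, 1.1548)

after S1 (triangulate): (-0.3029, 1.2255, 1.5797)
after S2 (kf_track): (-0.2860, -0.7684, 1.1548)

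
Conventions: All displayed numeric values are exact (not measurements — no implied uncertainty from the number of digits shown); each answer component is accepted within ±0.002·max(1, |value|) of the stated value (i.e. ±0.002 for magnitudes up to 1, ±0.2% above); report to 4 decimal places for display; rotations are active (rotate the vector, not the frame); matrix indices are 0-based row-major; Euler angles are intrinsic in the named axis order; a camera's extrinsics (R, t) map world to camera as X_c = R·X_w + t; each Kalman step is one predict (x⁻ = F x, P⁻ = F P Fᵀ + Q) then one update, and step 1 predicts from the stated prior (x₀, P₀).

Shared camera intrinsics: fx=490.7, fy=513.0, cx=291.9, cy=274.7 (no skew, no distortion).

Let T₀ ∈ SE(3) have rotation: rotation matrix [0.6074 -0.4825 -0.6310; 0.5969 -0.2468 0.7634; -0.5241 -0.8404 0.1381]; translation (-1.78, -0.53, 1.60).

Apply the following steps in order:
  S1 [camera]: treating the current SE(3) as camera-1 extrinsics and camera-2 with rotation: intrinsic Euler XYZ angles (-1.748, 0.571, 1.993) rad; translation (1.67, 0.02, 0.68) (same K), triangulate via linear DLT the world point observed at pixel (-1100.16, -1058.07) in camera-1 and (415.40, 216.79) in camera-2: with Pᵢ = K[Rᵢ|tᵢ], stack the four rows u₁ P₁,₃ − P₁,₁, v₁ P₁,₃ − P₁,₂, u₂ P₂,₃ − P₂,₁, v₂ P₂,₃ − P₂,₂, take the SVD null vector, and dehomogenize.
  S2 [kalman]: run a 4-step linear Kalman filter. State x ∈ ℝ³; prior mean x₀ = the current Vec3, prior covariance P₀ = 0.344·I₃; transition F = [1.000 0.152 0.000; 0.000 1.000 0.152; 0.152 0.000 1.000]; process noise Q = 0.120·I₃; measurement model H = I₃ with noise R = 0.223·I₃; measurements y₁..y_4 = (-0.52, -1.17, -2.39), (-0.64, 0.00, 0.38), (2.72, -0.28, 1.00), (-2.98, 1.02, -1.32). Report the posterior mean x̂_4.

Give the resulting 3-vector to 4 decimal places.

result = (-0.9907, 0.2973, -0.5532)

after S1 (triangulate): (-0.3319, 1.1458, -0.9768)
after S2 (kf_track): (-0.9907, 0.2973, -0.5532)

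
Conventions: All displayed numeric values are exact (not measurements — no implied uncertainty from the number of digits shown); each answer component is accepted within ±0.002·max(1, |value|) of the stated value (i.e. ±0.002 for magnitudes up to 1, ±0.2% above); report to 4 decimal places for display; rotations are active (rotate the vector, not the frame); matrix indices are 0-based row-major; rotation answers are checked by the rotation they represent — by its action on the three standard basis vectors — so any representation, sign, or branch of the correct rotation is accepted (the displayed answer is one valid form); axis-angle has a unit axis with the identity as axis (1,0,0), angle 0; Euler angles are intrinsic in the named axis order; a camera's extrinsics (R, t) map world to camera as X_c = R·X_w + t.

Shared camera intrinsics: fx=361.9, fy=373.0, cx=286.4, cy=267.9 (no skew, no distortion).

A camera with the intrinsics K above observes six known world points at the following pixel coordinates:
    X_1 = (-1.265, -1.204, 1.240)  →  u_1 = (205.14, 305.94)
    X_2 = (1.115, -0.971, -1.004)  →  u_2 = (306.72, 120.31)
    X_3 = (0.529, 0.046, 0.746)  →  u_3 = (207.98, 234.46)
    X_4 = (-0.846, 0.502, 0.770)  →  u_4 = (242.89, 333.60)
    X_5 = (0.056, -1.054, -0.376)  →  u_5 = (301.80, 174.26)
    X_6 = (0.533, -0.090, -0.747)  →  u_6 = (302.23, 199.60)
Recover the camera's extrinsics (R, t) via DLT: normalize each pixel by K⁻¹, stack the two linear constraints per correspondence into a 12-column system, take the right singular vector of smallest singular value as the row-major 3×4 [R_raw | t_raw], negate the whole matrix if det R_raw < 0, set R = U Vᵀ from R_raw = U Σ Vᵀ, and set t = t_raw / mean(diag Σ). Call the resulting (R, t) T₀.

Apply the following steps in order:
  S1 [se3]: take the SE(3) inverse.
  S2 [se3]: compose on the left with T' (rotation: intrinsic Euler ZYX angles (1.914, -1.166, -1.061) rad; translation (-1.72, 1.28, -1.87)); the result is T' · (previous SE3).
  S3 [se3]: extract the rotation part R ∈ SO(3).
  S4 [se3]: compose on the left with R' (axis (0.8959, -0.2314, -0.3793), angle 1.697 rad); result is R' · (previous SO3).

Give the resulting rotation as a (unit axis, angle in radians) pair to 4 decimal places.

rotation (axis_angle) = ((-0.3403, -0.9249, -0.1694), 0.3323)

source (pnp_recover): camera pose = R=[-0.4297 -0.0768 -0.8997; -0.7517 0.5824 0.3093; 0.5003 0.8093 -0.3080], t=(-0.2101, -0.3200, 5.0601)
after S1 (invert_se3): R=[-0.4297 -0.7517 0.5003; -0.0768 0.5824 0.8093; -0.8997 0.3093 -0.3080], t=(-2.8621, -3.9247, 1.4684)
after S2 (compose_se3): R=[0.7167 -0.5328 -0.4500; 0.4395 -0.1559 0.8846; -0.5415 -0.8317 0.1224], t=(0.5372, -3.1537, -2.8695)
after S3 (rot_of_se3): [0.7167 -0.5328 -0.4500; 0.4395 -0.1559 0.8846; -0.5415 -0.8317 0.1224]
after S4 (compose_so3): [0.9516 0.0725 -0.2986; -0.0380 0.9921 0.1196; 0.3049 -0.1024 0.9469]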